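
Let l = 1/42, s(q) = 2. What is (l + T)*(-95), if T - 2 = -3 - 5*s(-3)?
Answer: 43795/42 ≈ 1042.7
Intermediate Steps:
l = 1/42 ≈ 0.023810
T = -11 (T = 2 + (-3 - 5*2) = 2 + (-3 - 10) = 2 - 13 = -11)
(l + T)*(-95) = (1/42 - 11)*(-95) = -461/42*(-95) = 43795/42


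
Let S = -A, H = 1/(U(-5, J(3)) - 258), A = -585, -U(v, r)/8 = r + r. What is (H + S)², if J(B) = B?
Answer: 32044222081/93636 ≈ 3.4222e+5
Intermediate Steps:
U(v, r) = -16*r (U(v, r) = -8*(r + r) = -16*r)
H = -1/306 (H = 1/(-16*3 - 258) = 1/(-48 - 258) = 1/(-306) = -1/306 ≈ -0.0032680)
S = 585 (S = -1*(-585) = 585)
(H + S)² = (-1/306 + 585)² = (179009/306)² = 32044222081/93636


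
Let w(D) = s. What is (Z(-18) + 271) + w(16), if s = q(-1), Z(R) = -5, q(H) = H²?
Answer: 267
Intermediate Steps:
s = 1 (s = (-1)² = 1)
w(D) = 1
(Z(-18) + 271) + w(16) = (-5 + 271) + 1 = 266 + 1 = 267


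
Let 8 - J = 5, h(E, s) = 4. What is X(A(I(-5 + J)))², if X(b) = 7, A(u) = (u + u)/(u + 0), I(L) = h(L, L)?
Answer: 49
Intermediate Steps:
J = 3 (J = 8 - 1*5 = 8 - 5 = 3)
I(L) = 4
A(u) = 2 (A(u) = (2*u)/u = 2)
X(A(I(-5 + J)))² = 7² = 49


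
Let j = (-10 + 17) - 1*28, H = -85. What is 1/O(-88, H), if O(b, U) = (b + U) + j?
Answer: -1/194 ≈ -0.0051546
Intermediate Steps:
j = -21 (j = 7 - 28 = -21)
O(b, U) = -21 + U + b (O(b, U) = (b + U) - 21 = (U + b) - 21 = -21 + U + b)
1/O(-88, H) = 1/(-21 - 85 - 88) = 1/(-194) = -1/194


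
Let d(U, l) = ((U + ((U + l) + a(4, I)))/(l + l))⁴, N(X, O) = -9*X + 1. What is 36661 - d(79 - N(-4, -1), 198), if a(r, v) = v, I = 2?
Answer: 3521615620580/96059601 ≈ 36661.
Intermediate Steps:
N(X, O) = 1 - 9*X
d(U, l) = (2 + l + 2*U)⁴/(16*l⁴) (d(U, l) = ((U + ((U + l) + 2))/(l + l))⁴ = ((U + (2 + U + l))/((2*l)))⁴ = ((2 + l + 2*U)*(1/(2*l)))⁴ = ((2 + l + 2*U)/(2*l))⁴ = (2 + l + 2*U)⁴/(16*l⁴))
36661 - d(79 - N(-4, -1), 198) = 36661 - (2 + 198 + 2*(79 - (1 - 9*(-4))))⁴/(16*198⁴) = 36661 - (2 + 198 + 2*(79 - (1 + 36)))⁴/(16*1536953616) = 36661 - (2 + 198 + 2*(79 - 1*37))⁴/(16*1536953616) = 36661 - (2 + 198 + 2*(79 - 37))⁴/(16*1536953616) = 36661 - (2 + 198 + 2*42)⁴/(16*1536953616) = 36661 - (2 + 198 + 84)⁴/(16*1536953616) = 36661 - 284⁴/(16*1536953616) = 36661 - 6505390336/(16*1536953616) = 36661 - 1*25411681/96059601 = 36661 - 25411681/96059601 = 3521615620580/96059601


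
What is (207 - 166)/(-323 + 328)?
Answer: 41/5 ≈ 8.2000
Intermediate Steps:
(207 - 166)/(-323 + 328) = 41/5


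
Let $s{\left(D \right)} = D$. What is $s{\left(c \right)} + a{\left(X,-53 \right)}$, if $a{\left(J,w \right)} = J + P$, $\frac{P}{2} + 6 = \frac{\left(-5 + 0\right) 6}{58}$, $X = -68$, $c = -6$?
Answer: $- \frac{2524}{29} \approx -87.034$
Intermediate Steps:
$P = - \frac{378}{29}$ ($P = -12 + 2 \frac{\left(-5 + 0\right) 6}{58} = -12 + 2 \left(-5\right) 6 \cdot \frac{1}{58} = -12 + 2 \left(\left(-30\right) \frac{1}{58}\right) = -12 + 2 \left(- \frac{15}{29}\right) = -12 - \frac{30}{29} = - \frac{378}{29} \approx -13.034$)
$a{\left(J,w \right)} = - \frac{378}{29} + J$ ($a{\left(J,w \right)} = J - \frac{378}{29} = - \frac{378}{29} + J$)
$s{\left(c \right)} + a{\left(X,-53 \right)} = -6 - \frac{2350}{29} = - \frac{2524}{29}$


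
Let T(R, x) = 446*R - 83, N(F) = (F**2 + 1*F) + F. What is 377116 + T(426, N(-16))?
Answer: 567029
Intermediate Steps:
N(F) = F**2 + 2*F (N(F) = (F**2 + F) + F = (F + F**2) + F = F**2 + 2*F)
T(R, x) = -83 + 446*R
377116 + T(426, N(-16)) = 377116 + (-83 + 446*426) = 377116 + (-83 + 189996) = 377116 + 189913 = 567029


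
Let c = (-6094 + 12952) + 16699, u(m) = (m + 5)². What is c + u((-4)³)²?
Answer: 12140918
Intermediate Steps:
u(m) = (5 + m)²
c = 23557 (c = 6858 + 16699 = 23557)
c + u((-4)³)² = 23557 + ((5 + (-4)³)²)² = 23557 + ((5 - 64)²)² = 23557 + ((-59)²)² = 23557 + 3481² = 23557 + 12117361 = 12140918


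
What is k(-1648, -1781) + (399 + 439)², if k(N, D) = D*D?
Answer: 3874205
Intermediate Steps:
k(N, D) = D²
k(-1648, -1781) + (399 + 439)² = (-1781)² + (399 + 439)² = 3171961 + 838² = 3171961 + 702244 = 3874205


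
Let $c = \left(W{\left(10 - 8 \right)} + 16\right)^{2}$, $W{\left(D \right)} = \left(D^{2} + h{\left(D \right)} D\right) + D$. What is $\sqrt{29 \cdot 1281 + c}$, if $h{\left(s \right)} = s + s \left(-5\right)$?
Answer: $\sqrt{37185} \approx 192.83$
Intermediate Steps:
$h{\left(s \right)} = - 4 s$ ($h{\left(s \right)} = s - 5 s = - 4 s$)
$W{\left(D \right)} = D - 3 D^{2}$ ($W{\left(D \right)} = \left(D^{2} + - 4 D D\right) + D = \left(D^{2} - 4 D^{2}\right) + D = - 3 D^{2} + D = D - 3 D^{2}$)
$c = 36$ ($c = \left(\left(10 - 8\right) \left(1 - 3 \left(10 - 8\right)\right) + 16\right)^{2} = \left(2 \left(1 - 6\right) + 16\right)^{2} = \left(2 \left(-5\right) + 16\right)^{2} = \left(-10 + 16\right)^{2} = 6^{2} = 36$)
$\sqrt{29 \cdot 1281 + c} = \sqrt{29 \cdot 1281 + 36} = \sqrt{37149 + 36} = \sqrt{37185}$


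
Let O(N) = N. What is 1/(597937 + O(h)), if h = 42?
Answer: 1/597979 ≈ 1.6723e-6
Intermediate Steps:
1/(597937 + O(h)) = 1/(597937 + 42) = 1/597979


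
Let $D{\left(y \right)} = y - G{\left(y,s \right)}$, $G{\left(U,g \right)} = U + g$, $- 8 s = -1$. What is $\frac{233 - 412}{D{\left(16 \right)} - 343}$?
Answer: $\frac{1432}{2745} \approx 0.52168$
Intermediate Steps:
$s = \frac{1}{8}$ ($s = \left(- \frac{1}{8}\right) \left(-1\right) = \frac{1}{8} \approx 0.125$)
$D{\left(y \right)} = - \frac{1}{8}$ ($D{\left(y \right)} = y - \left(y + \frac{1}{8}\right) = y - \left(\frac{1}{8} + y\right) = - \frac{1}{8}$)
$\frac{233 - 412}{D{\left(16 \right)} - 343} = \frac{233 - 412}{- \frac{1}{8} - 343} = - \frac{179}{- \frac{2745}{8}} = \left(-179\right) \left(- \frac{8}{2745}\right) = \frac{1432}{2745}$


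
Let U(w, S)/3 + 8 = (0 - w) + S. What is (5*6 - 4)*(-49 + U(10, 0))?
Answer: -2678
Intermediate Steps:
U(w, S) = -24 - 3*w + 3*S (U(w, S) = -24 + 3*((0 - w) + S) = -24 + 3*(-w + S) = -24 + 3*(S - w) = -24 + (-3*w + 3*S) = -24 - 3*w + 3*S)
(5*6 - 4)*(-49 + U(10, 0)) = (5*6 - 4)*(-49 + (-24 - 3*10 + 3*0)) = (30 - 4)*(-49 + (-24 - 30 + 0)) = 26*(-49 - 54) = 26*(-103) = -2678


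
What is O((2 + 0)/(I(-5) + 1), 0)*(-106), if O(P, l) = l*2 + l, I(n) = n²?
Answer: 0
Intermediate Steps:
O(P, l) = 3*l (O(P, l) = 2*l + l = 3*l)
O((2 + 0)/(I(-5) + 1), 0)*(-106) = (3*0)*(-106) = 0*(-106) = 0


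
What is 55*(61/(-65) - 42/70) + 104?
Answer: 252/13 ≈ 19.385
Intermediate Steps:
55*(61/(-65) - 42/70) + 104 = 55*(61*(-1/65) - 42*1/70) + 104 = 55*(-61/65 - 3/5) + 104 = 55*(-20/13) + 104 = -1100/13 + 104 = 252/13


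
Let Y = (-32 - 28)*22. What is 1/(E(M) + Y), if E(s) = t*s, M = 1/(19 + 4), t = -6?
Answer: -23/30366 ≈ -0.00075743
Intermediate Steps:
Y = -1320 (Y = -60*22 = -1320)
M = 1/23 ≈ 0.043478
E(s) = -6*s
1/(E(M) + Y) = 1/(-6*1/23 - 1320) = 1/(-6/23 - 1320) = 1/(-30366/23) = -23/30366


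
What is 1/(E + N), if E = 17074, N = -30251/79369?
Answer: 79369/1355116055 ≈ 5.8570e-5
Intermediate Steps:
N = -30251/79369 (N = -30251*1/79369 = -30251/79369 ≈ -0.38114)
1/(E + N) = 1/(17074 - 30251/79369) = 1/(1355116055/79369) = 79369/1355116055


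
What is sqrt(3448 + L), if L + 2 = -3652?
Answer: I*sqrt(206) ≈ 14.353*I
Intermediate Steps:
L = -3654 (L = -2 - 3652 = -3654)
sqrt(3448 + L) = sqrt(3448 - 3654) = sqrt(-206) = I*sqrt(206)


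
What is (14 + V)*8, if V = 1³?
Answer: 120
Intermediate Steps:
V = 1
(14 + V)*8 = (14 + 1)*8 = 15*8 = 120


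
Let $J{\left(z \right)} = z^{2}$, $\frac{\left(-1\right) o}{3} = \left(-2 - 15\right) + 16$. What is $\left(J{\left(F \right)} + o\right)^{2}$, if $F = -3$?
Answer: $144$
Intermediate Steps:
$o = 3$ ($o = - 3 \left(\left(-2 - 15\right) + 16\right) = - 3 \left(-17 + 16\right) = \left(-3\right) \left(-1\right) = 3$)
$\left(J{\left(F \right)} + o\right)^{2} = \left(\left(-3\right)^{2} + 3\right)^{2} = \left(9 + 3\right)^{2} = 12^{2} = 144$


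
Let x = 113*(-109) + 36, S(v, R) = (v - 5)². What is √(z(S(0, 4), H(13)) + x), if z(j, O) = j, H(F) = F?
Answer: 4*I*√766 ≈ 110.71*I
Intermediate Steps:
S(v, R) = (-5 + v)²
x = -12281 (x = -12317 + 36 = -12281)
√(z(S(0, 4), H(13)) + x) = √((-5 + 0)² - 12281) = √((-5)² - 12281) = √(25 - 12281) = √(-12256) = 4*I*√766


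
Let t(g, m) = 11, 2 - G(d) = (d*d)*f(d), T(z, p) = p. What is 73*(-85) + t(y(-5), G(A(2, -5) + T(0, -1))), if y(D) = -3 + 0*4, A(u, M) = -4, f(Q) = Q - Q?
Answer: -6194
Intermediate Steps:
f(Q) = 0
y(D) = -3 (y(D) = -3 + 0 = -3)
G(d) = 2 (G(d) = 2 - d*d*0 = 2 - d²*0 = 2 - 1*0 = 2 + 0 = 2)
73*(-85) + t(y(-5), G(A(2, -5) + T(0, -1))) = 73*(-85) + 11 = -6205 + 11 = -6194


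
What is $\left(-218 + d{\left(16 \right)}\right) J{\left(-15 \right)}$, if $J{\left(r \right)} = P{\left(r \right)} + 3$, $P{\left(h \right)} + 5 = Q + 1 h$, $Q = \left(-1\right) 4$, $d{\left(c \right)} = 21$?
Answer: $4137$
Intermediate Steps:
$Q = -4$
$P{\left(h \right)} = -9 + h$ ($P{\left(h \right)} = -5 + \left(-4 + 1 h\right) = -5 + \left(-4 + h\right) = -9 + h$)
$J{\left(r \right)} = -6 + r$ ($J{\left(r \right)} = \left(-9 + r\right) + 3 = -6 + r$)
$\left(-218 + d{\left(16 \right)}\right) J{\left(-15 \right)} = \left(-218 + 21\right) \left(-6 - 15\right) = \left(-197\right) \left(-21\right) = 4137$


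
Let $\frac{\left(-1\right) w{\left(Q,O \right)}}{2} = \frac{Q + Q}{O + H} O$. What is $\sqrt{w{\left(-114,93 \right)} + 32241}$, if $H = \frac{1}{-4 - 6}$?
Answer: $\frac{\sqrt{28219275201}}{929} \approx 180.82$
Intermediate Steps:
$H = - \frac{1}{10}$ ($H = \frac{1}{-10} = - \frac{1}{10} \approx -0.1$)
$w{\left(Q,O \right)} = - \frac{4 O Q}{- \frac{1}{10} + O}$ ($w{\left(Q,O \right)} = - 2 \frac{Q + Q}{O - \frac{1}{10}} O = - 2 \frac{2 Q}{- \frac{1}{10} + O} O = - 2 \frac{2 O Q}{- \frac{1}{10} + O} = - \frac{4 O Q}{- \frac{1}{10} + O}$)
$\sqrt{w{\left(-114,93 \right)} + 32241} = \sqrt{\left(-40\right) 93 \left(-114\right) \frac{1}{-1 + 10 \cdot 93} + 32241} = \sqrt{\left(-40\right) 93 \left(-114\right) \frac{1}{-1 + 930} + 32241} = \sqrt{\left(-40\right) 93 \left(-114\right) \frac{1}{929} + 32241} = \sqrt{\frac{424080}{929} + 32241} = \sqrt{\frac{30375969}{929}} = \frac{\sqrt{28219275201}}{929}$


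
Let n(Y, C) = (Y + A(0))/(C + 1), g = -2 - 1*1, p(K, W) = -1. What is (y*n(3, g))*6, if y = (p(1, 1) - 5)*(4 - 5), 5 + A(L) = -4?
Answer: 108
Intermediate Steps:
A(L) = -9 (A(L) = -5 - 4 = -9)
g = -3 (g = -2 - 1 = -3)
y = 6 (y = (-1 - 5)*(4 - 5) = -6*(-1) = 6)
n(Y, C) = (-9 + Y)/(1 + C) (n(Y, C) = (Y - 9)/(C + 1) = (-9 + Y)/(1 + C))
(y*n(3, g))*6 = (6*((-9 + 3)/(1 - 3)))*6 = (6*(-6/(-2)))*6 = (6*(-½*(-6)))*6 = (6*3)*6 = 18*6 = 108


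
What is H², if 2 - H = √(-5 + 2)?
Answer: (2 - I*√3)² ≈ 1.0 - 6.9282*I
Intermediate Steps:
H = 2 - I*√3 (H = 2 - √(-5 + 2) = 2 - √(-3) = 2 - I*√3 ≈ 2.0 - 1.732*I)
H² = (2 - I*√3)²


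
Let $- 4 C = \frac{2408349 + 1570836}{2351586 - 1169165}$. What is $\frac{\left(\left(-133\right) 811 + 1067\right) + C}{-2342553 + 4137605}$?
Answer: $- \frac{505115311649}{8490028723568} \approx -0.059495$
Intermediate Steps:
$C = - \frac{3979185}{4729684}$ ($C = - \frac{\left(2408349 + 1570836\right) \frac{1}{2351586 - 1169165}}{4} = - \frac{3979185 \cdot \frac{1}{1182421}}{4} = \left(- \frac{1}{4}\right) \frac{3979185}{1182421} = - \frac{3979185}{4729684} \approx -0.84132$)
$\frac{\left(\left(-133\right) 811 + 1067\right) + C}{-2342553 + 4137605} = \frac{\left(\left(-133\right) 811 + 1067\right) - \frac{3979185}{4729684}}{-2342553 + 4137605} = \frac{\left(-107863 + 1067\right) - \frac{3979185}{4729684}}{1795052} = \left(-106796 - \frac{3979185}{4729684}\right) \frac{1}{1795052} = \left(- \frac{505115311649}{4729684}\right) \frac{1}{1795052} = - \frac{505115311649}{8490028723568}$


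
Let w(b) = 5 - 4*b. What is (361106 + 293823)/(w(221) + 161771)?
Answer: 654929/160892 ≈ 4.0706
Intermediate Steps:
(361106 + 293823)/(w(221) + 161771) = (361106 + 293823)/((5 - 4*221) + 161771) = 654929/((5 - 884) + 161771) = 654929/(-879 + 161771) = 654929/160892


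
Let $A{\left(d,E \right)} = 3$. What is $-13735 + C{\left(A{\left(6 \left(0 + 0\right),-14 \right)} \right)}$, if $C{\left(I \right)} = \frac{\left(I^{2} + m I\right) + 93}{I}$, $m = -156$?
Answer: $-13857$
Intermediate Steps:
$C{\left(I \right)} = \frac{93 + I^{2} - 156 I}{I}$ ($C{\left(I \right)} = \frac{\left(I^{2} - 156 I\right) + 93}{I} = \frac{93 + I^{2} - 156 I}{I}$)
$-13735 + C{\left(A{\left(6 \left(0 + 0\right),-14 \right)} \right)} = -13735 + \left(-156 + 3 + \frac{93}{3}\right) = -13735 + \left(-156 + 3 + 93 \cdot \frac{1}{3}\right) = -13735 + \left(-156 + 3 + 31\right) = -13735 - 122 = -13857$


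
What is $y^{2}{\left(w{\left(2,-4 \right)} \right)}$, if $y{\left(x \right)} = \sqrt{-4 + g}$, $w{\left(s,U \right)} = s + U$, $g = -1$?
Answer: $-5$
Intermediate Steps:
$w{\left(s,U \right)} = U + s$
$y{\left(x \right)} = i \sqrt{5}$ ($y{\left(x \right)} = \sqrt{-4 - 1} = \sqrt{-5} = i \sqrt{5}$)
$y^{2}{\left(w{\left(2,-4 \right)} \right)} = \left(i \sqrt{5}\right)^{2} = -5$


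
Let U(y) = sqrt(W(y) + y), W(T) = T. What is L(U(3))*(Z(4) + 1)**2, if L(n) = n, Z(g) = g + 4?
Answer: 81*sqrt(6) ≈ 198.41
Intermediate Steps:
U(y) = sqrt(2)*sqrt(y) (U(y) = sqrt(y + y) = sqrt(2*y) = sqrt(2)*sqrt(y))
Z(g) = 4 + g
L(U(3))*(Z(4) + 1)**2 = (sqrt(2)*sqrt(3))*((4 + 4) + 1)**2 = sqrt(6)*(8 + 1)**2 = sqrt(6)*9**2 = sqrt(6)*81 = 81*sqrt(6)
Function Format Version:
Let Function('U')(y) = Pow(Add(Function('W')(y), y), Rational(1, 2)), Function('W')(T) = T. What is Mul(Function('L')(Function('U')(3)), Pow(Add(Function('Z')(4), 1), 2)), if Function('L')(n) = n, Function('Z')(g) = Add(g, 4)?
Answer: Mul(81, Pow(6, Rational(1, 2))) ≈ 198.41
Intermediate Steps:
Function('U')(y) = Mul(Pow(2, Rational(1, 2)), Pow(y, Rational(1, 2))) (Function('U')(y) = Pow(Add(y, y), Rational(1, 2)) = Pow(Mul(2, y), Rational(1, 2)) = Mul(Pow(2, Rational(1, 2)), Pow(y, Rational(1, 2))))
Function('Z')(g) = Add(4, g)
Mul(Function('L')(Function('U')(3)), Pow(Add(Function('Z')(4), 1), 2)) = Mul(Mul(Pow(2, Rational(1, 2)), Pow(3, Rational(1, 2))), Pow(Add(Add(4, 4), 1), 2)) = Mul(Pow(6, Rational(1, 2)), Pow(Add(8, 1), 2)) = Mul(Pow(6, Rational(1, 2)), Pow(9, 2)) = Mul(Pow(6, Rational(1, 2)), 81) = Mul(81, Pow(6, Rational(1, 2)))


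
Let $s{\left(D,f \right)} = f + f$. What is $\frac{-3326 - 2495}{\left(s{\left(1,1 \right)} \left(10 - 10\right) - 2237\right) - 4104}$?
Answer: $\frac{5821}{6341} \approx 0.91799$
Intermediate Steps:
$s{\left(D,f \right)} = 2 f$
$\frac{-3326 - 2495}{\left(s{\left(1,1 \right)} \left(10 - 10\right) - 2237\right) - 4104} = \frac{-3326 - 2495}{\left(2 \cdot 1 \left(10 - 10\right) - 2237\right) - 4104} = - \frac{5821}{\left(2 \left(10 + \left(-11 + 1\right)\right) - 2237\right) - 4104} = - \frac{5821}{\left(2 \left(10 - 10\right) - 2237\right) - 4104} = - \frac{5821}{\left(2 \cdot 0 - 2237\right) - 4104} = - \frac{5821}{\left(0 - 2237\right) - 4104} = - \frac{5821}{-2237 - 4104} = - \frac{5821}{-6341} = \left(-5821\right) \left(- \frac{1}{6341}\right) = \frac{5821}{6341}$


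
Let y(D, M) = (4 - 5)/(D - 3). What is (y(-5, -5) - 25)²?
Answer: 39601/64 ≈ 618.77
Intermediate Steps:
y(D, M) = -1/(-3 + D)
(y(-5, -5) - 25)² = (-1/(-3 - 5) - 25)² = (-1/(-8) - 25)² = (-1*(-⅛) - 25)² = (⅛ - 25)² = (-199/8)² = 39601/64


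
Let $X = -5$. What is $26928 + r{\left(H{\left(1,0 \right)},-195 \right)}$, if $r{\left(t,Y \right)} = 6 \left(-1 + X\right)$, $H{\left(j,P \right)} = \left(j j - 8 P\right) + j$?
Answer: $26892$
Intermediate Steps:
$H{\left(j,P \right)} = j + j^{2} - 8 P$ ($H{\left(j,P \right)} = \left(j^{2} - 8 P\right) + j = j + j^{2} - 8 P$)
$r{\left(t,Y \right)} = -36$ ($r{\left(t,Y \right)} = 6 \left(-1 - 5\right) = 6 \left(-6\right) = -36$)
$26928 + r{\left(H{\left(1,0 \right)},-195 \right)} = 26928 - 36 = 26892$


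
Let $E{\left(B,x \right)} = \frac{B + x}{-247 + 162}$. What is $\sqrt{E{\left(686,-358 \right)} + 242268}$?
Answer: $\frac{2 \sqrt{437589605}}{85} \approx 492.2$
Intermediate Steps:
$E{\left(B,x \right)} = - \frac{B}{85} - \frac{x}{85}$ ($E{\left(B,x \right)} = \frac{B + x}{-85} = \left(B + x\right) \left(- \frac{1}{85}\right) = - \frac{B}{85} - \frac{x}{85}$)
$\sqrt{E{\left(686,-358 \right)} + 242268} = \sqrt{\left(\left(- \frac{1}{85}\right) 686 - - \frac{358}{85}\right) + 242268} = \sqrt{\left(- \frac{686}{85} + \frac{358}{85}\right) + 242268} = \sqrt{- \frac{328}{85} + 242268} = \sqrt{\frac{20592452}{85}} = \frac{2 \sqrt{437589605}}{85}$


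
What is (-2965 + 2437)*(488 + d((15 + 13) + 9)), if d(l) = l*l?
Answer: -980496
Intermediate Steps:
d(l) = l**2
(-2965 + 2437)*(488 + d((15 + 13) + 9)) = (-2965 + 2437)*(488 + ((15 + 13) + 9)**2) = -528*(488 + (28 + 9)**2) = -528*(488 + 37**2) = -528*(488 + 1369) = -528*1857 = -980496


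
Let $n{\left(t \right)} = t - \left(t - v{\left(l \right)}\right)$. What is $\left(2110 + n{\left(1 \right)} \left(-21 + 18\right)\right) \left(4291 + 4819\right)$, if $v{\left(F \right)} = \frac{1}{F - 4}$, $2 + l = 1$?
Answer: $19227566$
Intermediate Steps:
$l = -1$ ($l = -2 + 1 = -1$)
$v{\left(F \right)} = \frac{1}{-4 + F}$
$n{\left(t \right)} = - \frac{1}{5}$ ($n{\left(t \right)} = t - \left(t - \frac{1}{-4 - 1}\right) = t - \left(\frac{1}{5} + t\right) = - \frac{1}{5}$)
$\left(2110 + n{\left(1 \right)} \left(-21 + 18\right)\right) \left(4291 + 4819\right) = \left(2110 - \frac{-21 + 18}{5}\right) \left(4291 + 4819\right) = \left(2110 - - \frac{3}{5}\right) 9110 = \left(2110 + \frac{3}{5}\right) 9110 = \frac{10553}{5} \cdot 9110 = 19227566$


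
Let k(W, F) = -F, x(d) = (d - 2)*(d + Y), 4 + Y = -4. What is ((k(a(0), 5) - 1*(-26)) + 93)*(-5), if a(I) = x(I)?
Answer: -570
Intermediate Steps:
Y = -8 (Y = -4 - 4 = -8)
x(d) = (-8 + d)*(-2 + d) (x(d) = (d - 2)*(d - 8) = (-2 + d)*(-8 + d) = (-8 + d)*(-2 + d))
a(I) = 16 + I**2 - 10*I
((k(a(0), 5) - 1*(-26)) + 93)*(-5) = ((-1*5 - 1*(-26)) + 93)*(-5) = ((-5 + 26) + 93)*(-5) = (21 + 93)*(-5) = 114*(-5) = -570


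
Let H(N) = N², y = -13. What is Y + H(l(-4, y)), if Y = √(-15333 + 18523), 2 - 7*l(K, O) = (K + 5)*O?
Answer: 225/49 + √3190 ≈ 61.072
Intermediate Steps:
l(K, O) = 2/7 - O*(5 + K)/7 (l(K, O) = 2/7 - (K + 5)*O/7 = 2/7 - (5 + K)*O/7 = 2/7 - O*(5 + K)/7)
Y = √3190 ≈ 56.480
Y + H(l(-4, y)) = √3190 + (2/7 - 5/7*(-13) - ⅐*(-4)*(-13))² = √3190 + (2/7 + 65/7 - 52/7)² = √3190 + (15/7)² = √3190 + 225/49 = 225/49 + √3190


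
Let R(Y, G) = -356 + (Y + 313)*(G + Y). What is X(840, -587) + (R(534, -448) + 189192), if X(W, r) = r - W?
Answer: 260251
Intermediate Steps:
R(Y, G) = -356 + (313 + Y)*(G + Y)
X(840, -587) + (R(534, -448) + 189192) = (-587 - 1*840) + ((-356 + 534² + 313*(-448) + 313*534 - 448*534) + 189192) = (-587 - 840) + ((-356 + 285156 - 140224 + 167142 - 239232) + 189192) = -1427 + (72486 + 189192) = -1427 + 261678 = 260251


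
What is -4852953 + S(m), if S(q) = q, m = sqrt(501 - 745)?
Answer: -4852953 + 2*I*sqrt(61) ≈ -4.853e+6 + 15.62*I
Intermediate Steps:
m = 2*I*sqrt(61) (m = sqrt(-244) = 2*I*sqrt(61) ≈ 15.62*I)
-4852953 + S(m) = -4852953 + 2*I*sqrt(61)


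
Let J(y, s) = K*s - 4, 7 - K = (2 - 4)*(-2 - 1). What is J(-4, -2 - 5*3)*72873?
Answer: -1530333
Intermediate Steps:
K = 1 (K = 7 - (2 - 4)*(-2 - 1) = 7 - (-2)*(-3) = 7 - 1*6 = 7 - 6 = 1)
J(y, s) = -4 + s (J(y, s) = 1*s - 4 = s - 4 = -4 + s)
J(-4, -2 - 5*3)*72873 = (-4 + (-2 - 5*3))*72873 = (-4 + (-2 - 15))*72873 = (-4 - 17)*72873 = -21*72873 = -1530333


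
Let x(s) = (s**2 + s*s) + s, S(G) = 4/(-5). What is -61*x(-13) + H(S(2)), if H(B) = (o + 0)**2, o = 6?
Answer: -19789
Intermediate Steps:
S(G) = -4/5 (S(G) = 4*(-1/5) = -4/5)
x(s) = s + 2*s**2 (x(s) = (s**2 + s**2) + s = 2*s**2 + s = s + 2*s**2)
H(B) = 36 (H(B) = (6 + 0)**2 = 6**2 = 36)
-61*x(-13) + H(S(2)) = -(-793)*(1 + 2*(-13)) + 36 = -(-793)*(1 - 26) + 36 = -(-793)*(-25) + 36 = -61*325 + 36 = -19825 + 36 = -19789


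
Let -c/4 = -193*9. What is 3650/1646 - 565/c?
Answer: 12215105/5718204 ≈ 2.1362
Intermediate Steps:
c = 6948 (c = -(-772)*9 = -4*(-1737) = 6948)
3650/1646 - 565/c = 3650/1646 - 565/6948 = 3650*(1/1646) - 565*1/6948 = 1825/823 - 565/6948 = 12215105/5718204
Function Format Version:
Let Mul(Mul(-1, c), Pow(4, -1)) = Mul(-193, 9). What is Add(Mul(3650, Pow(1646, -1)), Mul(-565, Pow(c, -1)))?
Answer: Rational(12215105, 5718204) ≈ 2.1362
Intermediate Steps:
c = 6948 (c = Mul(-4, Mul(-193, 9)) = Mul(-4, -1737) = 6948)
Add(Mul(3650, Pow(1646, -1)), Mul(-565, Pow(c, -1))) = Add(Mul(3650, Pow(1646, -1)), Mul(-565, Pow(6948, -1))) = Add(Mul(3650, Rational(1, 1646)), Mul(-565, Rational(1, 6948))) = Add(Rational(1825, 823), Rational(-565, 6948)) = Rational(12215105, 5718204)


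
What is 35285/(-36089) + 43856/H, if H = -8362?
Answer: -938886177/150888109 ≈ -6.2224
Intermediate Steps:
35285/(-36089) + 43856/H = 35285/(-36089) + 43856/(-8362) = 35285*(-1/36089) + 43856*(-1/8362) = -35285/36089 - 21928/4181 = -938886177/150888109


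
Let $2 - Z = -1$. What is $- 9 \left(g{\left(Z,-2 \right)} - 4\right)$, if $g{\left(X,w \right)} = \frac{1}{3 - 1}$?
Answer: $\frac{63}{2} \approx 31.5$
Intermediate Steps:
$Z = 3$ ($Z = 2 - -1 = 2 + 1 = 3$)
$g{\left(X,w \right)} = \frac{1}{2}$
$- 9 \left(g{\left(Z,-2 \right)} - 4\right) = - 9 \left(\frac{1}{2} - 4\right) = \left(-9\right) \left(- \frac{7}{2}\right) = \frac{63}{2}$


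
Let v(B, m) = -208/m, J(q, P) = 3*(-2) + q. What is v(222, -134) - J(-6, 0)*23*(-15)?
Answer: -277276/67 ≈ -4138.4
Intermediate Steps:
J(q, P) = -6 + q
v(222, -134) - J(-6, 0)*23*(-15) = -208/(-134) - (-6 - 6)*23*(-15) = -208*(-1/134) - (-12*23)*(-15) = 104/67 - (-276)*(-15) = 104/67 - 1*4140 = 104/67 - 4140 = -277276/67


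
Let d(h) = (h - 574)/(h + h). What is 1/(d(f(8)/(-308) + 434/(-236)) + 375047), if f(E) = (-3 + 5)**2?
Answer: 33654/12627063929 ≈ 2.6652e-6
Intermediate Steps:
f(E) = 4 (f(E) = 2**2 = 4)
d(h) = (-574 + h)/(2*h) (d(h) = (-574 + h)/((2*h)) = (-574 + h)*(1/(2*h)) = (-574 + h)/(2*h))
1/(d(f(8)/(-308) + 434/(-236)) + 375047) = 1/((-574 + (4/(-308) + 434/(-236)))/(2*(4/(-308) + 434/(-236))) + 375047) = 1/((-574 + (4*(-1/308) + 434*(-1/236)))/(2*(4*(-1/308) + 434*(-1/236))) + 375047) = 1/((-574 + (-1/77 - 217/118))/(2*(-1/77 - 217/118)) + 375047) = 1/((-574 - 16827/9086)/(2*(-16827/9086)) + 375047) = 1/((1/2)*(-9086/16827)*(-5232191/9086) + 375047) = 1/(5232191/33654 + 375047) = 1/(12627063929/33654) = 33654/12627063929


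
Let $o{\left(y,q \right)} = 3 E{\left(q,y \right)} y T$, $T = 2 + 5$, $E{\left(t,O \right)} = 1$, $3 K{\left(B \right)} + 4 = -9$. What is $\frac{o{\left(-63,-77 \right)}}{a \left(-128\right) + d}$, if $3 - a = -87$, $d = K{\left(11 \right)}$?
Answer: $\frac{567}{4939} \approx 0.1148$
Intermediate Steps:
$K{\left(B \right)} = - \frac{13}{3}$ ($K{\left(B \right)} = - \frac{4}{3} + \frac{1}{3} \left(-9\right) = - \frac{4}{3} - 3 = - \frac{13}{3}$)
$d = - \frac{13}{3} \approx -4.3333$
$a = 90$ ($a = 3 - -87 = 3 + 87 = 90$)
$T = 7$
$o{\left(y,q \right)} = 21 y$ ($o{\left(y,q \right)} = 3 \cdot 1 y 7 = 3 y 7 = 21 y$)
$\frac{o{\left(-63,-77 \right)}}{a \left(-128\right) + d} = \frac{21 \left(-63\right)}{90 \left(-128\right) - \frac{13}{3}} = - \frac{1323}{-11520 - \frac{13}{3}} = - \frac{1323}{- \frac{34573}{3}} = \left(-1323\right) \left(- \frac{3}{34573}\right) = \frac{567}{4939}$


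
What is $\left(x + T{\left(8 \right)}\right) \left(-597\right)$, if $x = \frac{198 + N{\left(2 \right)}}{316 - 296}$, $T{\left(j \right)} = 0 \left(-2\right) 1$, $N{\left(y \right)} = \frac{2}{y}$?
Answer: $- \frac{118803}{20} \approx -5940.1$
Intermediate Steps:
$T{\left(j \right)} = 0$ ($T{\left(j \right)} = 0 \cdot 1 = 0$)
$x = \frac{199}{20}$ ($x = \frac{198 + \frac{2}{2}}{316 - 296} = \frac{198 + 2 \cdot \frac{1}{2}}{20} = \left(198 + 1\right) \frac{1}{20} = 199 \cdot \frac{1}{20} = \frac{199}{20} \approx 9.95$)
$\left(x + T{\left(8 \right)}\right) \left(-597\right) = \left(\frac{199}{20} + 0\right) \left(-597\right) = \frac{199}{20} \left(-597\right) = - \frac{118803}{20}$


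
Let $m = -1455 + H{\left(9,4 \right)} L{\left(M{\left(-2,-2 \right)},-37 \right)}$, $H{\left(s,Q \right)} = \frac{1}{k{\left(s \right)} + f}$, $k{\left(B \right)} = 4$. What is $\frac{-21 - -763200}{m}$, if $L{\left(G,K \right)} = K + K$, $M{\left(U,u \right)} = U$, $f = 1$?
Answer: $- \frac{3815895}{7349} \approx -519.24$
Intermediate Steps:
$L{\left(G,K \right)} = 2 K$
$H{\left(s,Q \right)} = \frac{1}{5}$ ($H{\left(s,Q \right)} = \frac{1}{4 + 1} = \frac{1}{5}$)
$m = - \frac{7349}{5}$ ($m = -1455 + \frac{2 \left(-37\right)}{5} = -1455 + \frac{1}{5} \left(-74\right) = -1455 - \frac{74}{5} = - \frac{7349}{5} \approx -1469.8$)
$\frac{-21 - -763200}{m} = \frac{-21 - -763200}{- \frac{7349}{5}} = \left(-21 + 763200\right) \left(- \frac{5}{7349}\right) = 763179 \left(- \frac{5}{7349}\right) = - \frac{3815895}{7349}$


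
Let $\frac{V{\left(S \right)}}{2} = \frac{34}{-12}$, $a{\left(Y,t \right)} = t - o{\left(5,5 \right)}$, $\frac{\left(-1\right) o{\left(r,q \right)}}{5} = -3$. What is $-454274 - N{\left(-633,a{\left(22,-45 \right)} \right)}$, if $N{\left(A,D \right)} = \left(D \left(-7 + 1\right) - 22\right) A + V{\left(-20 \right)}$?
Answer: $- \frac{720943}{3} \approx -2.4031 \cdot 10^{5}$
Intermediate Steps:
$o{\left(r,q \right)} = 15$ ($o{\left(r,q \right)} = \left(-5\right) \left(-3\right) = 15$)
$a{\left(Y,t \right)} = -15 + t$ ($a{\left(Y,t \right)} = t - 15 = -15 + t$)
$V{\left(S \right)} = - \frac{17}{3}$ ($V{\left(S \right)} = 2 \frac{34}{-12} = 2 \cdot 34 \left(- \frac{1}{12}\right) = 2 \left(- \frac{17}{6}\right) = - \frac{17}{3}$)
$N{\left(A,D \right)} = - \frac{17}{3} + A \left(-22 - 6 D\right)$ ($N{\left(A,D \right)} = \left(D \left(-7 + 1\right) - 22\right) A - \frac{17}{3} = \left(D \left(-6\right) - 22\right) A - \frac{17}{3} = \left(- 6 D - 22\right) A - \frac{17}{3} = \left(-22 - 6 D\right) A - \frac{17}{3} = A \left(-22 - 6 D\right) - \frac{17}{3} = - \frac{17}{3} + A \left(-22 - 6 D\right)$)
$-454274 - N{\left(-633,a{\left(22,-45 \right)} \right)} = -454274 - \left(- \frac{17}{3} - -13926 - - 3798 \left(-15 - 45\right)\right) = -454274 - \left(- \frac{17}{3} + 13926 - \left(-3798\right) \left(-60\right)\right) = -454274 - \left(- \frac{17}{3} + 13926 - 227880\right) = -454274 - - \frac{641879}{3} = -454274 + \frac{641879}{3} = - \frac{720943}{3}$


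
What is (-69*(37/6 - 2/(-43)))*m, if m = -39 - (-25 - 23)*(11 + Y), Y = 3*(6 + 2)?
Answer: -60502029/86 ≈ -7.0351e+5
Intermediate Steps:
Y = 24 (Y = 3*8 = 24)
m = 1641 (m = -39 - (-25 - 23)*(11 + 24) = -39 - (-48)*35 = -39 - 1*(-1680) = -39 + 1680 = 1641)
(-69*(37/6 - 2/(-43)))*m = -69*(37/6 - 2/(-43))*1641 = -69*(37*(1/6) - 2*(-1/43))*1641 = -69*(37/6 + 2/43)*1641 = -69*1603/258*1641 = -36869/86*1641 = -60502029/86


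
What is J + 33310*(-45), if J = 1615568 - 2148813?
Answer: -2032195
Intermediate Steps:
J = -533245
J + 33310*(-45) = -533245 + 33310*(-45) = -533245 - 1498950 = -2032195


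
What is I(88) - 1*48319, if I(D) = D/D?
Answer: -48318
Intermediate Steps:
I(D) = 1
I(88) - 1*48319 = 1 - 1*48319 = 1 - 48319 = -48318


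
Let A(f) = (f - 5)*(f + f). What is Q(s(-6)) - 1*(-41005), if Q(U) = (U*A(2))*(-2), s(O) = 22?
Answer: 41533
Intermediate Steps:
A(f) = 2*f*(-5 + f) (A(f) = (-5 + f)*(2*f) = 2*f*(-5 + f))
Q(U) = 24*U (Q(U) = (U*(2*2*(-5 + 2)))*(-2) = (U*(2*2*(-3)))*(-2) = (U*(-12))*(-2) = -12*U*(-2) = 24*U)
Q(s(-6)) - 1*(-41005) = 24*22 - 1*(-41005) = 528 + 41005 = 41533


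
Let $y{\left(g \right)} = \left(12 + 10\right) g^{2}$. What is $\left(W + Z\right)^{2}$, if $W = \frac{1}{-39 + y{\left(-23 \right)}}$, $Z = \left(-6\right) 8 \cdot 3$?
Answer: $\frac{2789751765025}{134536801} \approx 20736.0$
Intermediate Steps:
$Z = -144$ ($Z = \left(-48\right) 3 = -144$)
$y{\left(g \right)} = 22 g^{2}$
$W = \frac{1}{11599}$ ($W = \frac{1}{-39 + 22 \left(-23\right)^{2}} = \frac{1}{-39 + 22 \cdot 529} = \frac{1}{-39 + 11638} = \frac{1}{11599} \approx 8.6214 \cdot 10^{-5}$)
$\left(W + Z\right)^{2} = \left(\frac{1}{11599} - 144\right)^{2} = \left(- \frac{1670255}{11599}\right)^{2} = \frac{2789751765025}{134536801}$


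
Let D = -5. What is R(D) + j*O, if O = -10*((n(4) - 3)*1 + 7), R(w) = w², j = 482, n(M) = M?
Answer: -38535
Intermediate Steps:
O = -80 (O = -10*((4 - 3)*1 + 7) = -10*(1*1 + 7) = -10*(1 + 7) = -10*8 = -80)
R(D) + j*O = (-5)² + 482*(-80) = 25 - 38560 = -38535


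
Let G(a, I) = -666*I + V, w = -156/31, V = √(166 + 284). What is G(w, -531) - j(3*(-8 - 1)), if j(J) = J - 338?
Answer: 354011 + 15*√2 ≈ 3.5403e+5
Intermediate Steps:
V = 15*√2 (V = √450 = 15*√2 ≈ 21.213)
j(J) = -338 + J
w = -156/31 (w = -156*1/31 = -156/31 ≈ -5.0323)
G(a, I) = -666*I + 15*√2
G(w, -531) - j(3*(-8 - 1)) = (-666*(-531) + 15*√2) - (-338 + 3*(-8 - 1)) = (353646 + 15*√2) - (-338 + 3*(-9)) = (353646 + 15*√2) - (-338 - 27) = (353646 + 15*√2) - 1*(-365) = (353646 + 15*√2) + 365 = 354011 + 15*√2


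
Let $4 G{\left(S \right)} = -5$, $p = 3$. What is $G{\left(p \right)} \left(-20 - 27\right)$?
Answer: $\frac{235}{4} \approx 58.75$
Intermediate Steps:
$G{\left(S \right)} = - \frac{5}{4}$ ($G{\left(S \right)} = \frac{1}{4} \left(-5\right) = - \frac{5}{4}$)
$G{\left(p \right)} \left(-20 - 27\right) = - \frac{5 \left(-20 - 27\right)}{4} = \left(- \frac{5}{4}\right) \left(-47\right) = \frac{235}{4}$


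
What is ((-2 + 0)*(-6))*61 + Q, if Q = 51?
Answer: 783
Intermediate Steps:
((-2 + 0)*(-6))*61 + Q = ((-2 + 0)*(-6))*61 + 51 = -2*(-6)*61 + 51 = 12*61 + 51 = 732 + 51 = 783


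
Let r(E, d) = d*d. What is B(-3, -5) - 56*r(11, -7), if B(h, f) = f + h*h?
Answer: -2740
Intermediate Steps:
r(E, d) = d**2
B(h, f) = f + h**2
B(-3, -5) - 56*r(11, -7) = (-5 + (-3)**2) - 56*(-7)**2 = (-5 + 9) - 56*49 = 4 - 2744 = -2740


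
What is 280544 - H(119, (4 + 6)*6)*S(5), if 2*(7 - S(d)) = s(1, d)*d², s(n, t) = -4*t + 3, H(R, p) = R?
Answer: 508847/2 ≈ 2.5442e+5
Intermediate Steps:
s(n, t) = 3 - 4*t
S(d) = 7 - d²*(3 - 4*d)/2 (S(d) = 7 - (3 - 4*d)*d²/2 = 7 - d²*(3 - 4*d)/2)
280544 - H(119, (4 + 6)*6)*S(5) = 280544 - 119*(7 + (½)*5²*(-3 + 4*5)) = 280544 - 119*(7 + (½)*25*(-3 + 20)) = 280544 - 119*(7 + (½)*25*17) = 280544 - 119*(7 + 425/2) = 280544 - 119*439/2 = 280544 - 1*52241/2 = 280544 - 52241/2 = 508847/2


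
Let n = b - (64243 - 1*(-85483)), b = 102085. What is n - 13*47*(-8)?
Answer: -42753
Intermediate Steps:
n = -47641 (n = 102085 - (64243 - 1*(-85483)) = 102085 - (64243 + 85483) = 102085 - 1*149726 = 102085 - 149726 = -47641)
n - 13*47*(-8) = -47641 - 13*47*(-8) = -47641 - 611*(-8) = -47641 - 1*(-4888) = -47641 + 4888 = -42753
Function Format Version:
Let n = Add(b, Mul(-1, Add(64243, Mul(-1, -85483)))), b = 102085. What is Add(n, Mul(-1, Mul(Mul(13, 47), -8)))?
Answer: -42753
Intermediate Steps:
n = -47641 (n = Add(102085, Mul(-1, Add(64243, Mul(-1, -85483)))) = Add(102085, Mul(-1, Add(64243, 85483))) = Add(102085, Mul(-1, 149726)) = Add(102085, -149726) = -47641)
Add(n, Mul(-1, Mul(Mul(13, 47), -8))) = Add(-47641, Mul(-1, Mul(Mul(13, 47), -8))) = Add(-47641, Mul(-1, Mul(611, -8))) = Add(-47641, Mul(-1, -4888)) = Add(-47641, 4888) = -42753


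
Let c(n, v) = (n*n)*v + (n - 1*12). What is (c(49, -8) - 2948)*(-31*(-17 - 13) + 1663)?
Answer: -57354567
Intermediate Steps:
c(n, v) = -12 + n + v*n**2 (c(n, v) = n**2*v + (n - 12) = v*n**2 + (-12 + n) = -12 + n + v*n**2)
(c(49, -8) - 2948)*(-31*(-17 - 13) + 1663) = ((-12 + 49 - 8*49**2) - 2948)*(-31*(-17 - 13) + 1663) = ((-12 + 49 - 8*2401) - 2948)*(-31*(-30) + 1663) = ((-12 + 49 - 19208) - 2948)*(930 + 1663) = (-19171 - 2948)*2593 = -22119*2593 = -57354567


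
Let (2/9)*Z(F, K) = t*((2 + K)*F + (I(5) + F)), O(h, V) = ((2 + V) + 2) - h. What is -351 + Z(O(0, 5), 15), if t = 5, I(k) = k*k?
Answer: 7713/2 ≈ 3856.5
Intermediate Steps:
I(k) = k²
O(h, V) = 4 + V - h (O(h, V) = (4 + V) - h = 4 + V - h)
Z(F, K) = 1125/2 + 45*F/2 + 45*F*(2 + K)/2 (Z(F, K) = 9*(5*((2 + K)*F + (5² + F)))/2 = 9*(5*(F*(2 + K) + (25 + F)))/2 = 9*(5*(25 + F + F*(2 + K)))/2 = 9*(125 + 5*F + 5*F*(2 + K))/2 = 1125/2 + 45*F/2 + 45*F*(2 + K)/2)
-351 + Z(O(0, 5), 15) = -351 + (1125/2 + 135*(4 + 5 - 1*0)/2 + (45/2)*(4 + 5 - 1*0)*15) = -351 + (1125/2 + 135*(4 + 5 + 0)/2 + (45/2)*(4 + 5 + 0)*15) = -351 + (1125/2 + (135/2)*9 + (45/2)*9*15) = -351 + (1125/2 + 1215/2 + 6075/2) = -351 + 8415/2 = 7713/2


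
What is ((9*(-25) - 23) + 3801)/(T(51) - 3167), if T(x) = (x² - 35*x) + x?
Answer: -3553/2300 ≈ -1.5448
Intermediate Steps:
T(x) = x² - 34*x
((9*(-25) - 23) + 3801)/(T(51) - 3167) = ((9*(-25) - 23) + 3801)/(51*(-34 + 51) - 3167) = ((-225 - 23) + 3801)/(51*17 - 3167) = (-248 + 3801)/(867 - 3167) = 3553/(-2300) = 3553*(-1/2300) = -3553/2300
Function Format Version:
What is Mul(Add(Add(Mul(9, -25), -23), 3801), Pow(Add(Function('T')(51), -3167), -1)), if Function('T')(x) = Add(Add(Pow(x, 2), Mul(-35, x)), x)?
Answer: Rational(-3553, 2300) ≈ -1.5448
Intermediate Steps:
Function('T')(x) = Add(Pow(x, 2), Mul(-34, x))
Mul(Add(Add(Mul(9, -25), -23), 3801), Pow(Add(Function('T')(51), -3167), -1)) = Mul(Add(Add(Mul(9, -25), -23), 3801), Pow(Add(Mul(51, Add(-34, 51)), -3167), -1)) = Mul(Add(Add(-225, -23), 3801), Pow(Add(Mul(51, 17), -3167), -1)) = Mul(Add(-248, 3801), Pow(Add(867, -3167), -1)) = Mul(3553, Pow(-2300, -1)) = Mul(3553, Rational(-1, 2300)) = Rational(-3553, 2300)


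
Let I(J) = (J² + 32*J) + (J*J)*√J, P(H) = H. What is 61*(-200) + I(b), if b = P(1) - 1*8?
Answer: -12375 + 49*I*√7 ≈ -12375.0 + 129.64*I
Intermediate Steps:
b = -7 (b = 1 - 1*8 = 1 - 8 = -7)
I(J) = J² + J^(5/2) + 32*J (I(J) = (J² + 32*J) + J²*√J = (J² + 32*J) + J^(5/2) = J² + J^(5/2) + 32*J)
61*(-200) + I(b) = 61*(-200) + ((-7)² + (-7)^(5/2) + 32*(-7)) = -12200 + (49 + 49*I*√7 - 224) = -12200 + (-175 + 49*I*√7) = -12375 + 49*I*√7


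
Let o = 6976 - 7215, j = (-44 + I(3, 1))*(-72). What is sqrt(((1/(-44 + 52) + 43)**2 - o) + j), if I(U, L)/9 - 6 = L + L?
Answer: sqrt(5297)/8 ≈ 9.0976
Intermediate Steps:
I(U, L) = 54 + 18*L (I(U, L) = 54 + 9*(L + L) = 54 + 9*(2*L) = 54 + 18*L)
j = -2016 (j = (-44 + (54 + 18*1))*(-72) = (-44 + (54 + 18))*(-72) = (-44 + 72)*(-72) = 28*(-72) = -2016)
o = -239
sqrt(((1/(-44 + 52) + 43)**2 - o) + j) = sqrt(((1/(-44 + 52) + 43)**2 - 1*(-239)) - 2016) = sqrt(((1/8 + 43)**2 + 239) - 2016) = sqrt(((345/8)**2 + 239) - 2016) = sqrt((119025/64 + 239) - 2016) = sqrt(134321/64 - 2016) = sqrt(5297/64) = sqrt(5297)/8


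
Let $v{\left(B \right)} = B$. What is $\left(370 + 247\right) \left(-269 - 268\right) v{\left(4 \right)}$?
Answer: $-1325316$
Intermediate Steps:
$\left(370 + 247\right) \left(-269 - 268\right) v{\left(4 \right)} = \left(370 + 247\right) \left(-269 - 268\right) 4 = 617 \left(-537\right) 4 = \left(-331329\right) 4 = -1325316$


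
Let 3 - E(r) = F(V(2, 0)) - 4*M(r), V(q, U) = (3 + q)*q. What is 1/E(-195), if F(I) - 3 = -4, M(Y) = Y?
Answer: -1/776 ≈ -0.0012887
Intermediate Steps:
V(q, U) = q*(3 + q)
F(I) = -1 (F(I) = 3 - 4 = -1)
E(r) = 4 + 4*r (E(r) = 3 - (-1 - 4*r) = 3 + (1 + 4*r) = 4 + 4*r)
1/E(-195) = 1/(4 + 4*(-195)) = 1/(4 - 780) = 1/(-776) = -1/776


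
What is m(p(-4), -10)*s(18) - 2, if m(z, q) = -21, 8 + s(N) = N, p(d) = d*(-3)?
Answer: -212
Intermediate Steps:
p(d) = -3*d
s(N) = -8 + N
m(p(-4), -10)*s(18) - 2 = -21*(-8 + 18) - 2 = -21*10 - 2 = -210 - 2 = -212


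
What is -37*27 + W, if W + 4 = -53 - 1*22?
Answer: -1078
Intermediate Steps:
W = -79 (W = -4 + (-53 - 1*22) = -4 + (-53 - 22) = -4 - 75 = -79)
-37*27 + W = -37*27 - 79 = -999 - 79 = -1078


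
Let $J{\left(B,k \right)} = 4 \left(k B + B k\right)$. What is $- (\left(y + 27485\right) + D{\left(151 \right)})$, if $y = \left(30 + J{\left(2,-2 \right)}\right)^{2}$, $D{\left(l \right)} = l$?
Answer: $-27640$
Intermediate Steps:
$J{\left(B,k \right)} = 8 B k$ ($J{\left(B,k \right)} = 4 \left(B k + B k\right) = 4 \cdot 2 B k = 8 B k$)
$y = 4$ ($y = \left(30 + 8 \cdot 2 \left(-2\right)\right)^{2} = \left(30 - 32\right)^{2} = \left(-2\right)^{2} = 4$)
$- (\left(y + 27485\right) + D{\left(151 \right)}) = - (\left(4 + 27485\right) + 151) = - (27489 + 151) = \left(-1\right) 27640 = -27640$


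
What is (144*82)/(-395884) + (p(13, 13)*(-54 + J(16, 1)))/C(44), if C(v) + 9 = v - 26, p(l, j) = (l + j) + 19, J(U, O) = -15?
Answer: -34147947/98971 ≈ -345.03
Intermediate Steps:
p(l, j) = 19 + j + l (p(l, j) = (j + l) + 19 = 19 + j + l)
C(v) = -35 + v (C(v) = -9 + (v - 26) = -9 + (-26 + v) = -35 + v)
(144*82)/(-395884) + (p(13, 13)*(-54 + J(16, 1)))/C(44) = (144*82)/(-395884) + ((19 + 13 + 13)*(-54 - 15))/(-35 + 44) = 11808*(-1/395884) + (45*(-69))/9 = -2952/98971 - 3105*1/9 = -2952/98971 - 345 = -34147947/98971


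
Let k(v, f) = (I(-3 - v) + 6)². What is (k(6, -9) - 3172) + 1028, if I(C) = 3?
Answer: -2063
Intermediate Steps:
k(v, f) = 81 (k(v, f) = (3 + 6)² = 9² = 81)
(k(6, -9) - 3172) + 1028 = (81 - 3172) + 1028 = -3091 + 1028 = -2063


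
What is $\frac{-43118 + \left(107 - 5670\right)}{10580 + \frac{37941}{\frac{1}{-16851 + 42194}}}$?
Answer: $- \frac{48681}{961549343} \approx -5.0628 \cdot 10^{-5}$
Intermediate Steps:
$\frac{-43118 + \left(107 - 5670\right)}{10580 + \frac{37941}{\frac{1}{-16851 + 42194}}} = \frac{-43118 + \left(107 - 5670\right)}{10580 + \frac{37941}{\frac{1}{25343}}} = \frac{-43118 - 5563}{10580 + 37941 \frac{1}{\frac{1}{25343}}} = - \frac{48681}{10580 + 37941 \cdot 25343} = - \frac{48681}{10580 + 961538763} = - \frac{48681}{961549343}$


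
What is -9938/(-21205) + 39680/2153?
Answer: 862810914/45654365 ≈ 18.899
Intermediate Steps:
-9938/(-21205) + 39680/2153 = -9938*(-1/21205) + 39680*(1/2153) = 9938/21205 + 39680/2153 = 862810914/45654365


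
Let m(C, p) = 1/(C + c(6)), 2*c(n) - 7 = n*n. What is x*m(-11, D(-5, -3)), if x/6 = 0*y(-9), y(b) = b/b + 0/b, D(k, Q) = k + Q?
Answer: 0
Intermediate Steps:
D(k, Q) = Q + k
c(n) = 7/2 + n²/2 (c(n) = 7/2 + (n*n)/2 = 7/2 + n²/2)
m(C, p) = 1/(43/2 + C) (m(C, p) = 1/(C + (7/2 + (½)*6²)) = 1/(C + (7/2 + (½)*36)) = 1/(C + (7/2 + 18)) = 1/(C + 43/2) = 1/(43/2 + C))
y(b) = 1 (y(b) = 1 + 0 = 1)
x = 0 (x = 6*(0*1) = 6*0 = 0)
x*m(-11, D(-5, -3)) = 0*(2/(43 + 2*(-11))) = 0*(2/(43 - 22)) = 0*(2/21) = 0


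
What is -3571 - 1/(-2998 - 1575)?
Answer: -16330182/4573 ≈ -3571.0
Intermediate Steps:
-3571 - 1/(-2998 - 1575) = -3571 - 1/(-4573) = -3571 - 1*(-1/4573) = -3571 + 1/4573 = -16330182/4573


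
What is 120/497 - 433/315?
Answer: -25343/22365 ≈ -1.1332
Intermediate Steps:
120/497 - 433/315 = -25343/22365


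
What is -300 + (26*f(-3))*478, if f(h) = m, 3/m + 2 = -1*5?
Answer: -39384/7 ≈ -5626.3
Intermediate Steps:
m = -3/7 (m = 3/(-2 - 1*5) = 3/(-2 - 5) = 3/(-7) = 3*(-1/7) = -3/7 ≈ -0.42857)
f(h) = -3/7
-300 + (26*f(-3))*478 = -300 + (26*(-3/7))*478 = -300 - 78/7*478 = -300 - 37284/7 = -39384/7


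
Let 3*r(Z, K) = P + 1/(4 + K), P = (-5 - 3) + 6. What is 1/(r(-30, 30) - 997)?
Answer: -102/101761 ≈ -0.0010023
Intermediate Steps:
P = -2 (P = -8 + 6 = -2)
r(Z, K) = -2/3 + 1/(3*(4 + K)) (r(Z, K) = (-2 + 1/(4 + K))/3 = -2/3 + 1/(3*(4 + K)))
1/(r(-30, 30) - 997) = 1/((-7 - 2*30)/(3*(4 + 30)) - 997) = 1/((1/3)*(-7 - 60)/34 - 997) = 1/((1/3)*(1/34)*(-67) - 997) = 1/(-67/102 - 997) = 1/(-101761/102) = -102/101761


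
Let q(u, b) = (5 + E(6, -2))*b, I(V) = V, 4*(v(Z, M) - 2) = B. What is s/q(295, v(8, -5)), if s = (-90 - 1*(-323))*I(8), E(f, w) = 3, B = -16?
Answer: -233/2 ≈ -116.50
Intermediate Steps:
v(Z, M) = -2 (v(Z, M) = 2 + (¼)*(-16) = 2 - 4 = -2)
q(u, b) = 8*b (q(u, b) = (5 + 3)*b = 8*b)
s = 1864 (s = (-90 - 1*(-323))*8 = (-90 + 323)*8 = 233*8 = 1864)
s/q(295, v(8, -5)) = 1864/((8*(-2))) = 1864/(-16) = 1864*(-1/16) = -233/2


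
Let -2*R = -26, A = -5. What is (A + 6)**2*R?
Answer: 13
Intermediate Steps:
R = 13 (R = -1/2*(-26) = 13)
(A + 6)**2*R = (-5 + 6)**2*13 = 1**2*13 = 1*13 = 13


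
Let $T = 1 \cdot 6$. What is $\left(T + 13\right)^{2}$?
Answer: $361$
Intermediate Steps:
$T = 6$
$\left(T + 13\right)^{2} = \left(6 + 13\right)^{2} = 19^{2} = 361$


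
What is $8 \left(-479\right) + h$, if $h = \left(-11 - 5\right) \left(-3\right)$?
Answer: $-3784$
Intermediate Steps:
$h = 48$ ($h = \left(-16\right) \left(-3\right) = 48$)
$8 \left(-479\right) + h = 8 \left(-479\right) + 48 = -3832 + 48 = -3784$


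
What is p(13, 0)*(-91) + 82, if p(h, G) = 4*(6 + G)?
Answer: -2102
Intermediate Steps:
p(h, G) = 24 + 4*G
p(13, 0)*(-91) + 82 = (24 + 4*0)*(-91) + 82 = (24 + 0)*(-91) + 82 = 24*(-91) + 82 = -2184 + 82 = -2102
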